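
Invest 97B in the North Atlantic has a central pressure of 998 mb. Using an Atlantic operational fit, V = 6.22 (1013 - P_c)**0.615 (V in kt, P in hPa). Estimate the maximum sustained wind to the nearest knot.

33 kt

ΔP = 1013 − 998 = 15 mb.
15^0.615 ≈ 5.288.
V ≈ 6.22 × 5.288 ≈ 32.9 kt.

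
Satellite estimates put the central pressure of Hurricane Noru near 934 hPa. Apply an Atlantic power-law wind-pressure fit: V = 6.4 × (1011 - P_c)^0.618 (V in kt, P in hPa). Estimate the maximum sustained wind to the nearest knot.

94 kt

ΔP = 1011 − 934 = 77 hPa.
77^0.618 ≈ 14.650.
V ≈ 6.4 × 14.650 ≈ 93.8 kt.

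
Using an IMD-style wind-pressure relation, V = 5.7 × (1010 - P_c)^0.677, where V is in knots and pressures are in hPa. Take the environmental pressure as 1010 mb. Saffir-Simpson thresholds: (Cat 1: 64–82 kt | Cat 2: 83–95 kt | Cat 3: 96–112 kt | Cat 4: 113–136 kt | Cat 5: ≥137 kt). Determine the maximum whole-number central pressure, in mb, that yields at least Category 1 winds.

Category 1 begins at V = 64 kt.
Required ΔP = (64/5.7)^(1/0.677) = 11.228^1.477 ≈ 35.60 mb.
P_c ≤ 1010 − 35.60 = 974.40, so the highest integer P_c is 974 mb.

974 mb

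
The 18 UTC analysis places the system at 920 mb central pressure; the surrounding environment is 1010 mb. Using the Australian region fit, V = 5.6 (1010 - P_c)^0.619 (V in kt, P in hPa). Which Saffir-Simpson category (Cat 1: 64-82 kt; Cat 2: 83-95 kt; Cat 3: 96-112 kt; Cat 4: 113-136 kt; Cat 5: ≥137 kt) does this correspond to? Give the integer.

ΔP = 1010 − 920 = 90 mb.
V ≈ 5.6 × 90^0.619 = 5.6 × 16.21 ≈ 91 kt.
91 kt falls in the Category 2 band.

2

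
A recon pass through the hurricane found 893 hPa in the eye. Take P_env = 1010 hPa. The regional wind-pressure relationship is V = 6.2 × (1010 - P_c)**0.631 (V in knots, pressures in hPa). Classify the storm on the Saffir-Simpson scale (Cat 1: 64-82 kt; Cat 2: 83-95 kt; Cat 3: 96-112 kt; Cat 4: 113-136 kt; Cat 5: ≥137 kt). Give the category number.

ΔP = 1010 − 893 = 117 hPa.
V ≈ 6.2 × 117^0.631 = 6.2 × 20.18 ≈ 125 kt.
125 kt falls in the Category 4 band.

4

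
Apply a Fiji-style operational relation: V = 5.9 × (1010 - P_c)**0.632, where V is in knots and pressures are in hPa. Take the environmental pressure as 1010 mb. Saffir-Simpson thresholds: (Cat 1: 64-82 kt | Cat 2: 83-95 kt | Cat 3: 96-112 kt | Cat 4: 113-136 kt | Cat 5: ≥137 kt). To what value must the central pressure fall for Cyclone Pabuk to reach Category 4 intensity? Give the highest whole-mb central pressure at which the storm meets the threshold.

Category 4 begins at V = 113 kt.
Required ΔP = (113/5.9)^(1/0.632) = 19.153^1.582 ≈ 106.87 mb.
P_c ≤ 1010 − 106.87 = 903.13, so the highest integer P_c is 903 mb.

903 mb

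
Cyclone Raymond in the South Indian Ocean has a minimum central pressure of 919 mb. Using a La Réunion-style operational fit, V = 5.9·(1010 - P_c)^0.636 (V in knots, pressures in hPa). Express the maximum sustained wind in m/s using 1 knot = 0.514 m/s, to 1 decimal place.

ΔP = 1010 − 919 = 91 mb.
V ≈ 5.9 × 91^0.636 = 5.9 × 17.618 ≈ 103.945 kt.
103.945 × 0.514 ≈ 53.43 m/s → 53.4 m/s.

53.4 m/s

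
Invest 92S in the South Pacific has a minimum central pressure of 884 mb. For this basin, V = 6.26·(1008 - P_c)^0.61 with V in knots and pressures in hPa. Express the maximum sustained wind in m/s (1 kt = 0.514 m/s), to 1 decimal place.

60.9 m/s

ΔP = 1008 − 884 = 124 mb.
V ≈ 6.26 × 124^0.61 = 6.26 × 18.923 ≈ 118.457 kt.
118.457 × 0.514 ≈ 60.89 m/s → 60.9 m/s.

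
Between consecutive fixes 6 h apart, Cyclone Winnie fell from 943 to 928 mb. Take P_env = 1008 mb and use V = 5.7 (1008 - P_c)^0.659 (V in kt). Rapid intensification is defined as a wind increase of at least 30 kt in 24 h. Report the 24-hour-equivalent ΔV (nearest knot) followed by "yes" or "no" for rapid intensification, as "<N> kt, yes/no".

52 kt, yes

V₁: ΔP = 65, V ≈ 5.7 × 65^0.659 ≈ 89.25 kt.
V₂: ΔP = 80, V ≈ 5.7 × 80^0.659 ≈ 102.33 kt.
ΔV over 6 h = 13.08 kt → 24 h equivalent = 13.08 × 24/6 ≈ 52.32 kt.
52 kt ≥ 30 kt ⇒ rapid intensification.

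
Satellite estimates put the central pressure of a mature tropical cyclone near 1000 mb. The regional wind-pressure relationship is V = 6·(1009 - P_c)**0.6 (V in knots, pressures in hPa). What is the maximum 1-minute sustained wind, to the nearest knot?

ΔP = 1009 − 1000 = 9 mb.
9^0.6 ≈ 3.737.
V ≈ 6 × 3.737 ≈ 22.4 kt.

22 kt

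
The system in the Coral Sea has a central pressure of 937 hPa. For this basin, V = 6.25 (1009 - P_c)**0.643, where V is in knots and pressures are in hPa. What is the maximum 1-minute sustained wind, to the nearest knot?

ΔP = 1009 − 937 = 72 hPa.
72^0.643 ≈ 15.641.
V ≈ 6.25 × 15.641 ≈ 97.8 kt.

98 kt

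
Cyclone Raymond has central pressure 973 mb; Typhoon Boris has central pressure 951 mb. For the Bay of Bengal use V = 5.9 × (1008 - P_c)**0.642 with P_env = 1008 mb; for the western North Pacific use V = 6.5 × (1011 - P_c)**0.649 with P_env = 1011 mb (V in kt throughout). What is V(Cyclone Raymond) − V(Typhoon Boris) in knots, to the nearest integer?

Cyclone Raymond: ΔP = 35; V ≈ 5.9 × 35^0.642 ≈ 57.83 kt.
Typhoon Boris: ΔP = 60; V ≈ 6.5 × 60^0.649 ≈ 92.67 kt.
Difference ≈ 57.83 − 92.67 = -34.84 → -35 kt.

-35 kt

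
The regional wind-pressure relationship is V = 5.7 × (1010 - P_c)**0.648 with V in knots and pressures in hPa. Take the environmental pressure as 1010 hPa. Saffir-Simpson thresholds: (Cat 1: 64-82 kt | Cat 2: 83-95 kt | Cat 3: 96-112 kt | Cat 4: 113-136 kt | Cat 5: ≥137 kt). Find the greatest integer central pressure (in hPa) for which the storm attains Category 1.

968 hPa

Category 1 begins at V = 64 kt.
Required ΔP = (64/5.7)^(1/0.648) = 11.228^1.543 ≈ 41.77 hPa.
P_c ≤ 1010 − 41.77 = 968.23, so the highest integer P_c is 968 hPa.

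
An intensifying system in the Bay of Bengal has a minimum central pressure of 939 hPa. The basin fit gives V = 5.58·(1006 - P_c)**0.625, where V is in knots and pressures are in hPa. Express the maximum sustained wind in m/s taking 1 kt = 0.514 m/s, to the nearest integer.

40 m/s

ΔP = 1006 − 939 = 67 hPa.
V ≈ 5.58 × 67^0.625 = 5.58 × 13.845 ≈ 77.256 kt.
77.256 × 0.514 ≈ 39.71 m/s → 40 m/s.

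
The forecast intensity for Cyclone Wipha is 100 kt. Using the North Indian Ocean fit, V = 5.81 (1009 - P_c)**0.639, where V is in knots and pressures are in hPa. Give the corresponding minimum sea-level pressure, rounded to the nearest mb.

ΔP = (V / 5.81)^(1/0.639) = (100/5.81)^1.565.
100/5.81 = 17.212; 17.212^1.565 ≈ 85.90 mb.
P_c = 1009 − 85.90 = 923.10 ≈ 923 mb.

923 mb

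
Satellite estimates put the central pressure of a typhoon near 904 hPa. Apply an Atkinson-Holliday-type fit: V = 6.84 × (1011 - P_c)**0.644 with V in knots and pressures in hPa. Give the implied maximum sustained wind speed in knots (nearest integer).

139 kt

ΔP = 1011 − 904 = 107 hPa.
107^0.644 ≈ 20.273.
V ≈ 6.84 × 20.273 ≈ 138.7 kt.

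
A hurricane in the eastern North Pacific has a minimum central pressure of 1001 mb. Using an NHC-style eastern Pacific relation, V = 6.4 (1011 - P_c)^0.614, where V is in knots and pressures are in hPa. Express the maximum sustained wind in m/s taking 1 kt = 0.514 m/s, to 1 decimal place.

ΔP = 1011 − 1001 = 10 mb.
V ≈ 6.4 × 10^0.614 = 6.4 × 4.111 ≈ 26.314 kt.
26.314 × 0.514 ≈ 13.53 m/s → 13.5 m/s.

13.5 m/s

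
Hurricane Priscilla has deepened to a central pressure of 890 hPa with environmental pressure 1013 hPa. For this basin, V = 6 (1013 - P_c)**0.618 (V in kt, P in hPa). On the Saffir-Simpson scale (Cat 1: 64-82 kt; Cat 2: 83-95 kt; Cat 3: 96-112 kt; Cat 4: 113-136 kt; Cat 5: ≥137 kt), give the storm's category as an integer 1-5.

4

ΔP = 1013 − 890 = 123 hPa.
V ≈ 6 × 123^0.618 = 6 × 19.57 ≈ 117 kt.
117 kt falls in the Category 4 band.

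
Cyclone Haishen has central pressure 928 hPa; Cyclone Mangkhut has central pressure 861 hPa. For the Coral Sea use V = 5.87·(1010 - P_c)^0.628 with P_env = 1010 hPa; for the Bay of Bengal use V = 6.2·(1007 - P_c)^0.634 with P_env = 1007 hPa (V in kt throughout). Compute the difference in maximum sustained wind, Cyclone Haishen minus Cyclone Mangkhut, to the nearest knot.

Cyclone Haishen: ΔP = 82; V ≈ 5.87 × 82^0.628 ≈ 93.44 kt.
Cyclone Mangkhut: ΔP = 146; V ≈ 6.2 × 146^0.634 ≈ 146.08 kt.
Difference ≈ 93.44 − 146.08 = -52.64 → -53 kt.

-53 kt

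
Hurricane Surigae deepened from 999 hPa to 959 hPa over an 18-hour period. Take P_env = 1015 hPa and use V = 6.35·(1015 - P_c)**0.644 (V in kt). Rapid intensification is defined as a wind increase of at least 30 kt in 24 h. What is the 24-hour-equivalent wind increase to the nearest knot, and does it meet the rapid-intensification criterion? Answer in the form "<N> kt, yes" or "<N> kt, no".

63 kt, yes

V₁: ΔP = 16, V ≈ 6.35 × 16^0.644 ≈ 37.86 kt.
V₂: ΔP = 56, V ≈ 6.35 × 56^0.644 ≈ 84.84 kt.
ΔV over 18 h = 46.98 kt → 24 h equivalent = 46.98 × 24/18 ≈ 62.64 kt.
63 kt ≥ 30 kt ⇒ rapid intensification.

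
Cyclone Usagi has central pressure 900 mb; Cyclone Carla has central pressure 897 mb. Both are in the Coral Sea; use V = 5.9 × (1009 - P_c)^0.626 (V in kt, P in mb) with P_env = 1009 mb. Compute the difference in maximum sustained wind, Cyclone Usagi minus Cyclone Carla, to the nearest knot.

-2 kt

Cyclone Usagi: ΔP = 109; V ≈ 5.9 × 109^0.626 ≈ 111.25 kt.
Cyclone Carla: ΔP = 112; V ≈ 5.9 × 112^0.626 ≈ 113.15 kt.
Difference ≈ 111.25 − 113.15 = -1.90 → -2 kt.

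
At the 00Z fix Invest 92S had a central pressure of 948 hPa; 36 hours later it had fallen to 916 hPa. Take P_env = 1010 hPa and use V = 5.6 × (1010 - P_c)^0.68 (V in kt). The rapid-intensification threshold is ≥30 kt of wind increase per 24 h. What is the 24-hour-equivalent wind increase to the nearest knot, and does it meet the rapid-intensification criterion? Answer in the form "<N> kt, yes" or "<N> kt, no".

20 kt, no

V₁: ΔP = 62, V ≈ 5.6 × 62^0.68 ≈ 92.69 kt.
V₂: ΔP = 94, V ≈ 5.6 × 94^0.68 ≈ 123.00 kt.
ΔV over 36 h = 30.31 kt → 24 h equivalent = 30.31 × 24/36 ≈ 20.21 kt.
20 kt < 30 kt ⇒ not rapid intensification.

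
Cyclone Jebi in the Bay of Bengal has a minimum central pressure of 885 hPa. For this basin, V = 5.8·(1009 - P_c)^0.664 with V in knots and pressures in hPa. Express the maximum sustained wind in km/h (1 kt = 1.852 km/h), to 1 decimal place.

263.7 km/h

ΔP = 1009 − 885 = 124 hPa.
V ≈ 5.8 × 124^0.664 = 5.8 × 24.549 ≈ 142.384 kt.
142.384 × 1.852 ≈ 263.69 km/h → 263.7 km/h.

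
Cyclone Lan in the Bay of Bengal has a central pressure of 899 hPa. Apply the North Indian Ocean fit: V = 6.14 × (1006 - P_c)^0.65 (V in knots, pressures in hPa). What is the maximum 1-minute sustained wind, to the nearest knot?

128 kt

ΔP = 1006 − 899 = 107 hPa.
107^0.65 ≈ 20.850.
V ≈ 6.14 × 20.850 ≈ 128.0 kt.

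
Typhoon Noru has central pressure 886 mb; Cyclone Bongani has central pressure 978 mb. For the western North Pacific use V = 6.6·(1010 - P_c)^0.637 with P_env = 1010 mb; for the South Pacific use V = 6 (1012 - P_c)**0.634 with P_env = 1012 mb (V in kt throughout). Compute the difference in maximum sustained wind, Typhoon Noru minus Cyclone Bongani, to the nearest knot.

Typhoon Noru: ΔP = 124; V ≈ 6.6 × 124^0.637 ≈ 142.25 kt.
Cyclone Bongani: ΔP = 34; V ≈ 6 × 34^0.634 ≈ 56.12 kt.
Difference ≈ 142.25 − 56.12 = 86.13 → 86 kt.

86 kt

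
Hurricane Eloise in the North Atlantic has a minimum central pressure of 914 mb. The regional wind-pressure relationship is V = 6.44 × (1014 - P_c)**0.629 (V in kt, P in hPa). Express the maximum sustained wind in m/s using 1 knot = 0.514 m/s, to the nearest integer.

ΔP = 1014 − 914 = 100 mb.
V ≈ 6.44 × 100^0.629 = 6.44 × 18.113 ≈ 116.650 kt.
116.650 × 0.514 ≈ 59.96 m/s → 60 m/s.

60 m/s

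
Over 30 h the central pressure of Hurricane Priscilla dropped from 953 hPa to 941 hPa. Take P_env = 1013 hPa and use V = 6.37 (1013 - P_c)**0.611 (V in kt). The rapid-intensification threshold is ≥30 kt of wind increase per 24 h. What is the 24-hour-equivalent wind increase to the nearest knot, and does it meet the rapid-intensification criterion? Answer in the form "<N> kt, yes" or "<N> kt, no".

V₁: ΔP = 60, V ≈ 6.37 × 60^0.611 ≈ 77.73 kt.
V₂: ΔP = 72, V ≈ 6.37 × 72^0.611 ≈ 86.89 kt.
ΔV over 30 h = 9.16 kt → 24 h equivalent = 9.16 × 24/30 ≈ 7.33 kt.
7 kt < 30 kt ⇒ not rapid intensification.

7 kt, no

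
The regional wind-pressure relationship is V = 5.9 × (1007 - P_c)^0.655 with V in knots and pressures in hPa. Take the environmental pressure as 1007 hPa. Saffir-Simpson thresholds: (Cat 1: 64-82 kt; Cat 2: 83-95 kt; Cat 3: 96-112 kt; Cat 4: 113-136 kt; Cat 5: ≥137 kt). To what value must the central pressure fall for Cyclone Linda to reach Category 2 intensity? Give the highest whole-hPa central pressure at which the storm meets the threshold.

Category 2 begins at V = 83 kt.
Required ΔP = (83/5.9)^(1/0.655) = 14.068^1.527 ≈ 56.63 hPa.
P_c ≤ 1007 − 56.63 = 950.37, so the highest integer P_c is 950 hPa.

950 hPa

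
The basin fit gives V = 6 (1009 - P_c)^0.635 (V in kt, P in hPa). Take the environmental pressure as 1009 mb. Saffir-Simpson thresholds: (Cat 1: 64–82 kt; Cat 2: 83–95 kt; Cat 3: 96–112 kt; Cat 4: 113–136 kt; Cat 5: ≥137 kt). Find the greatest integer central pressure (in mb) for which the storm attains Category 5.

Category 5 begins at V = 137 kt.
Required ΔP = (137/6)^(1/0.635) = 22.833^1.575 ≈ 137.87 mb.
P_c ≤ 1009 − 137.87 = 871.13, so the highest integer P_c is 871 mb.

871 mb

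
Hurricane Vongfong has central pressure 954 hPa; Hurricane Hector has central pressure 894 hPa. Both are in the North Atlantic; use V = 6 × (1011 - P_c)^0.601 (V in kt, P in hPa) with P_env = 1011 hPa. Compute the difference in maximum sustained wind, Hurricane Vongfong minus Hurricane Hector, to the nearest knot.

Hurricane Vongfong: ΔP = 57; V ≈ 6 × 57^0.601 ≈ 68.14 kt.
Hurricane Hector: ΔP = 117; V ≈ 6 × 117^0.601 ≈ 104.99 kt.
Difference ≈ 68.14 − 104.99 = -36.85 → -37 kt.

-37 kt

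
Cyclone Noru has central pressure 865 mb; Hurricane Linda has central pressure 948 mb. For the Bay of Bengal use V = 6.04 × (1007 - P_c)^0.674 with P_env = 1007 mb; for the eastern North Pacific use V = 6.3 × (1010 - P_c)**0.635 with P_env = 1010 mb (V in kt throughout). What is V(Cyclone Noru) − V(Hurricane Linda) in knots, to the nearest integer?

Cyclone Noru: ΔP = 142; V ≈ 6.04 × 142^0.674 ≈ 170.48 kt.
Hurricane Linda: ΔP = 62; V ≈ 6.3 × 62^0.635 ≈ 86.60 kt.
Difference ≈ 170.48 − 86.60 = 83.88 → 84 kt.

84 kt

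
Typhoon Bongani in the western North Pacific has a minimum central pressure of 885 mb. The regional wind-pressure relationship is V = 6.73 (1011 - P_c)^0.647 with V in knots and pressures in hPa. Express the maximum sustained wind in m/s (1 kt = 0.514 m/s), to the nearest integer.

79 m/s

ΔP = 1011 − 885 = 126 mb.
V ≈ 6.73 × 126^0.647 = 6.73 × 22.853 ≈ 153.799 kt.
153.799 × 0.514 ≈ 79.05 m/s → 79 m/s.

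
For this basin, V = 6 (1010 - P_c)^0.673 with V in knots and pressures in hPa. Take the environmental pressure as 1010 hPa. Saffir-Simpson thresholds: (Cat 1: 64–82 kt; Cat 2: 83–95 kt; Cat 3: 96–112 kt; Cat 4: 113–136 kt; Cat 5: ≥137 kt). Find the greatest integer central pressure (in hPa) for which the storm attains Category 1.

Category 1 begins at V = 64 kt.
Required ΔP = (64/6)^(1/0.673) = 10.667^1.486 ≈ 33.69 hPa.
P_c ≤ 1010 − 33.69 = 976.31, so the highest integer P_c is 976 hPa.

976 hPa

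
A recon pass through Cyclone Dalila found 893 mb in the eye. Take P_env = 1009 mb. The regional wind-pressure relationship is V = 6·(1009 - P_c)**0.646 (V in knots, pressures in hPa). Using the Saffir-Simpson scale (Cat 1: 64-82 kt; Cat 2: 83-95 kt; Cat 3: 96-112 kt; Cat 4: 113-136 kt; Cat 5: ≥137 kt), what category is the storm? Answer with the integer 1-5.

ΔP = 1009 − 893 = 116 mb.
V ≈ 6 × 116^0.646 = 6 × 21.56 ≈ 129 kt.
129 kt falls in the Category 4 band.

4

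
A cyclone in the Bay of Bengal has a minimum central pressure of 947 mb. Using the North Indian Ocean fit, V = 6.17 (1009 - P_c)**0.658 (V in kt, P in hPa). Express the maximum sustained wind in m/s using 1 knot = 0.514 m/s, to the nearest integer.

ΔP = 1009 − 947 = 62 mb.
V ≈ 6.17 × 62^0.658 = 6.17 × 15.114 ≈ 93.256 kt.
93.256 × 0.514 ≈ 47.93 m/s → 48 m/s.

48 m/s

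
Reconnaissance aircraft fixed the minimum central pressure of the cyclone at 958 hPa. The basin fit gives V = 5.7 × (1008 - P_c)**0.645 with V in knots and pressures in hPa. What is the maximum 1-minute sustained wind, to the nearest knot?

ΔP = 1008 − 958 = 50 hPa.
50^0.645 ≈ 12.469.
V ≈ 5.7 × 12.469 ≈ 71.1 kt.

71 kt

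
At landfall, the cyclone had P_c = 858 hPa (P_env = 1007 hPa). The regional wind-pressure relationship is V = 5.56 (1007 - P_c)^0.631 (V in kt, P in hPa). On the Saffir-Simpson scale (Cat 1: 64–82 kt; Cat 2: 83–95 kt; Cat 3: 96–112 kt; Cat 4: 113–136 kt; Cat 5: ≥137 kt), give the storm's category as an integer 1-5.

ΔP = 1007 − 858 = 149 hPa.
V ≈ 5.56 × 149^0.631 = 5.56 × 23.51 ≈ 131 kt.
131 kt falls in the Category 4 band.

4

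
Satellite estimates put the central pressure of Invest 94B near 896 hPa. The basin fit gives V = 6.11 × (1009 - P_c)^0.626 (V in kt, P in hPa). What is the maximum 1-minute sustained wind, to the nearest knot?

118 kt

ΔP = 1009 − 896 = 113 hPa.
113^0.626 ≈ 19.285.
V ≈ 6.11 × 19.285 ≈ 117.8 kt.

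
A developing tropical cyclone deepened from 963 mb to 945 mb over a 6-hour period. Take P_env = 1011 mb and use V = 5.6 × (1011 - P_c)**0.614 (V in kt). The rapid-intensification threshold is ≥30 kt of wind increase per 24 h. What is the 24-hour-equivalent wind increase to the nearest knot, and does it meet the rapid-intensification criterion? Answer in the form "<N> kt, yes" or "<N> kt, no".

V₁: ΔP = 48, V ≈ 5.6 × 48^0.614 ≈ 60.32 kt.
V₂: ΔP = 66, V ≈ 5.6 × 66^0.614 ≈ 73.35 kt.
ΔV over 6 h = 13.03 kt → 24 h equivalent = 13.03 × 24/6 ≈ 52.12 kt.
52 kt ≥ 30 kt ⇒ rapid intensification.

52 kt, yes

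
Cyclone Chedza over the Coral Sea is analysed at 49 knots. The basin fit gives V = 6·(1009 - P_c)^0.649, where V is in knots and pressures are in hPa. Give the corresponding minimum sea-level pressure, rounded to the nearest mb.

ΔP = (V / 6)^(1/0.649) = (49/6)^1.541.
49/6 = 8.167; 8.167^1.541 ≈ 25.43 mb.
P_c = 1009 − 25.43 = 983.57 ≈ 984 mb.

984 mb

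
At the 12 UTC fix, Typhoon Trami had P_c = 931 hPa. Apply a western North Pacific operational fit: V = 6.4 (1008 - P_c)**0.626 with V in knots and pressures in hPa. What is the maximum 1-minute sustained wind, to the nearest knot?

97 kt

ΔP = 1008 − 931 = 77 hPa.
77^0.626 ≈ 15.169.
V ≈ 6.4 × 15.169 ≈ 97.1 kt.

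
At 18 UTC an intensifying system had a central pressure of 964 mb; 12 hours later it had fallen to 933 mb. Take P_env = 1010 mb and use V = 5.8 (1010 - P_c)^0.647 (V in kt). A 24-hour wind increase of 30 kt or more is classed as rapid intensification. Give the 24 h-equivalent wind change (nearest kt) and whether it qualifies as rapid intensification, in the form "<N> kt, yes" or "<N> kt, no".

55 kt, yes

V₁: ΔP = 46, V ≈ 5.8 × 46^0.647 ≈ 69.06 kt.
V₂: ΔP = 77, V ≈ 5.8 × 77^0.647 ≈ 96.38 kt.
ΔV over 12 h = 27.32 kt → 24 h equivalent = 27.32 × 24/12 ≈ 54.64 kt.
55 kt ≥ 30 kt ⇒ rapid intensification.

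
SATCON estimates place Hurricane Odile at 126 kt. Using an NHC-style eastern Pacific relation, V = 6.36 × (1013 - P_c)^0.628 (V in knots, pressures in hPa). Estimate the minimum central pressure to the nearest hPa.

ΔP = (V / 6.36)^(1/0.628) = (126/6.36)^1.592.
126/6.36 = 19.811; 19.811^1.592 ≈ 116.18 hPa.
P_c = 1013 − 116.18 = 896.82 ≈ 897 hPa.

897 hPa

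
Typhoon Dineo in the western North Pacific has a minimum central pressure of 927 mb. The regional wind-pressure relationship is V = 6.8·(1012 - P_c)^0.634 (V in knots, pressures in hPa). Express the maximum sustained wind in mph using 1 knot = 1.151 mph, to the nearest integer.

ΔP = 1012 − 927 = 85 mb.
V ≈ 6.8 × 85^0.634 = 6.8 × 16.721 ≈ 113.700 kt.
113.700 × 1.151 ≈ 130.87 mph → 131 mph.

131 mph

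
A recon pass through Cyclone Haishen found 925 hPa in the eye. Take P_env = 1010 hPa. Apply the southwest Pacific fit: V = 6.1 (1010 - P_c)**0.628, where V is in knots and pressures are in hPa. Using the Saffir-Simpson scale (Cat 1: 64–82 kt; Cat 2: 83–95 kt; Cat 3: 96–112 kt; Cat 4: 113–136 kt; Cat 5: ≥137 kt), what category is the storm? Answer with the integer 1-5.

3

ΔP = 1010 − 925 = 85 hPa.
V ≈ 6.1 × 85^0.628 = 6.1 × 16.28 ≈ 99 kt.
99 kt falls in the Category 3 band.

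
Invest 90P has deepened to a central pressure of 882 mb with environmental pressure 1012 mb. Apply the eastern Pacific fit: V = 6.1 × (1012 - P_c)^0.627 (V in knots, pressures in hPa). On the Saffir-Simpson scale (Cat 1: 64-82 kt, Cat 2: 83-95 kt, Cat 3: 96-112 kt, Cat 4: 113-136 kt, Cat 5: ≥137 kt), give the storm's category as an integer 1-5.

4

ΔP = 1012 − 882 = 130 mb.
V ≈ 6.1 × 130^0.627 = 6.1 × 21.16 ≈ 129 kt.
129 kt falls in the Category 4 band.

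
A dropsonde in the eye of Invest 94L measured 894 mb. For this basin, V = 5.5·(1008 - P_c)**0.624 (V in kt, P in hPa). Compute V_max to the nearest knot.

106 kt

ΔP = 1008 − 894 = 114 mb.
114^0.624 ≈ 19.209.
V ≈ 5.5 × 19.209 ≈ 105.7 kt.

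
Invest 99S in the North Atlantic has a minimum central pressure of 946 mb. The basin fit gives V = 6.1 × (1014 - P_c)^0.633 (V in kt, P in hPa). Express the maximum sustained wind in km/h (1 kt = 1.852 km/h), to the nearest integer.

163 km/h

ΔP = 1014 − 946 = 68 mb.
V ≈ 6.1 × 68^0.633 = 6.1 × 14.454 ≈ 88.167 kt.
88.167 × 1.852 ≈ 163.29 km/h → 163 km/h.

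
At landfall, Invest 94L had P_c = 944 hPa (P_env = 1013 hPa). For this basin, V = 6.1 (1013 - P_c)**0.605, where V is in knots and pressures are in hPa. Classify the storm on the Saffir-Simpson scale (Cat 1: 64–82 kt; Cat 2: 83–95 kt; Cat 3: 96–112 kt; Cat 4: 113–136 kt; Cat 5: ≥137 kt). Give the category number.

ΔP = 1013 − 944 = 69 hPa.
V ≈ 6.1 × 69^0.605 = 6.1 × 12.96 ≈ 79 kt.
79 kt falls in the Category 1 band.

1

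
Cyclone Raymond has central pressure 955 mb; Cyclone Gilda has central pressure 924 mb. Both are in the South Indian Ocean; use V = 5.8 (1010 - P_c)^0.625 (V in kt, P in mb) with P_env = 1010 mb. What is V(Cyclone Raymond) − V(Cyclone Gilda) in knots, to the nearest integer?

Cyclone Raymond: ΔP = 55; V ≈ 5.8 × 55^0.625 ≈ 70.98 kt.
Cyclone Gilda: ΔP = 86; V ≈ 5.8 × 86^0.625 ≈ 93.86 kt.
Difference ≈ 70.98 − 93.86 = -22.88 → -23 kt.

-23 kt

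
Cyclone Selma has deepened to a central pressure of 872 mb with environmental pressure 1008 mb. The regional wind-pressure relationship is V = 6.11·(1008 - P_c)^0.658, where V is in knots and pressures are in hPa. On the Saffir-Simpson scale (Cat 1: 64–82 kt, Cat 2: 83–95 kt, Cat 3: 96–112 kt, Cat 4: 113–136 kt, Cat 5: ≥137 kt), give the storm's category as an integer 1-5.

ΔP = 1008 − 872 = 136 mb.
V ≈ 6.11 × 136^0.658 = 6.11 × 25.34 ≈ 155 kt.
155 kt falls in the Category 5 band.

5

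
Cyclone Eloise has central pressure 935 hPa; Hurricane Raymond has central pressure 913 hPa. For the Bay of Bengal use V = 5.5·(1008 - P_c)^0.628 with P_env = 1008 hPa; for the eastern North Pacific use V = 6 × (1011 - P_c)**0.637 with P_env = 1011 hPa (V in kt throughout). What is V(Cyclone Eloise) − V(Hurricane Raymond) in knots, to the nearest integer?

-30 kt

Cyclone Eloise: ΔP = 73; V ≈ 5.5 × 73^0.628 ≈ 81.38 kt.
Hurricane Raymond: ΔP = 98; V ≈ 6 × 98^0.637 ≈ 111.32 kt.
Difference ≈ 81.38 − 111.32 = -29.94 → -30 kt.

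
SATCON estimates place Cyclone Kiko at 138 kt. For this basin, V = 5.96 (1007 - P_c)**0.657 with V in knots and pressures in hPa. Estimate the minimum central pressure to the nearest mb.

888 mb

ΔP = (V / 5.96)^(1/0.657) = (138/5.96)^1.522.
138/5.96 = 23.154; 23.154^1.522 ≈ 119.42 mb.
P_c = 1007 − 119.42 = 887.58 ≈ 888 mb.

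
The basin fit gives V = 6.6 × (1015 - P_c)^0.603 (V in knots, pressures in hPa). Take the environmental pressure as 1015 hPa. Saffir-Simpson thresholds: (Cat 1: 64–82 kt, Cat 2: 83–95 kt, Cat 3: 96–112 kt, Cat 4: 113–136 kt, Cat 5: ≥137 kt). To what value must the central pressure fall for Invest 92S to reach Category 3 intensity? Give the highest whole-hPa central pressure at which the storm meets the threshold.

Category 3 begins at V = 96 kt.
Required ΔP = (96/6.6)^(1/0.603) = 14.545^1.658 ≈ 84.77 hPa.
P_c ≤ 1015 − 84.77 = 930.23, so the highest integer P_c is 930 hPa.

930 hPa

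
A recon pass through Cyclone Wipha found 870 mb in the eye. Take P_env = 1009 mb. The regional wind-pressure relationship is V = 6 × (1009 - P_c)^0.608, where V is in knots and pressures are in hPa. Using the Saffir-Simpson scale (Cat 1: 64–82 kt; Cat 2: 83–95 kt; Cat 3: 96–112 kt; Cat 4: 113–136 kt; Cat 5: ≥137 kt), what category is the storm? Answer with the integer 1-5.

4

ΔP = 1009 − 870 = 139 mb.
V ≈ 6 × 139^0.608 = 6 × 20.09 ≈ 121 kt.
121 kt falls in the Category 4 band.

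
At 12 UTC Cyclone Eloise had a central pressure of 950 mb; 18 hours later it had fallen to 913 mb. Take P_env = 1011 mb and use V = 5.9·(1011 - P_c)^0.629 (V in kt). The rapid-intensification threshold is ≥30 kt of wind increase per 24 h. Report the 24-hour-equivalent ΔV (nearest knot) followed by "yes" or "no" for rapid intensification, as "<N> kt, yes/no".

V₁: ΔP = 61, V ≈ 5.9 × 61^0.629 ≈ 78.31 kt.
V₂: ΔP = 98, V ≈ 5.9 × 98^0.629 ≈ 105.52 kt.
ΔV over 18 h = 27.21 kt → 24 h equivalent = 27.21 × 24/18 ≈ 36.28 kt.
36 kt ≥ 30 kt ⇒ rapid intensification.

36 kt, yes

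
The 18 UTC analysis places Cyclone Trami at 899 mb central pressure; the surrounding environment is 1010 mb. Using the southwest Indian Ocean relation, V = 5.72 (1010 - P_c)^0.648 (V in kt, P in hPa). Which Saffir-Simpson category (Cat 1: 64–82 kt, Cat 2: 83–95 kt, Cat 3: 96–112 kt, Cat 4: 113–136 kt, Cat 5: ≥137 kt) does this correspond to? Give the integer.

4

ΔP = 1010 − 899 = 111 mb.
V ≈ 5.72 × 111^0.648 = 5.72 × 21.15 ≈ 121 kt.
121 kt falls in the Category 4 band.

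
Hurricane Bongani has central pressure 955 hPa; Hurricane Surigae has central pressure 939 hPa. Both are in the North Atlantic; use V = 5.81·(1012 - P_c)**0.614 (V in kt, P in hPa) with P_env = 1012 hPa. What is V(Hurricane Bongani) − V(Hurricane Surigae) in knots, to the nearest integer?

Hurricane Bongani: ΔP = 57; V ≈ 5.81 × 57^0.614 ≈ 69.55 kt.
Hurricane Surigae: ΔP = 73; V ≈ 5.81 × 73^0.614 ≈ 80.96 kt.
Difference ≈ 69.55 − 80.96 = -11.41 → -11 kt.

-11 kt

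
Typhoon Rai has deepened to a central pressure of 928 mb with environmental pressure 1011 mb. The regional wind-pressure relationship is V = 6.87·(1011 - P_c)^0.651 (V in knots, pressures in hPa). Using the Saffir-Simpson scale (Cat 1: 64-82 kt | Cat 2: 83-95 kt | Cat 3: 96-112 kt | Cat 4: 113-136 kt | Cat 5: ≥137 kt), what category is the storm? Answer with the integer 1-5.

ΔP = 1011 − 928 = 83 mb.
V ≈ 6.87 × 83^0.651 = 6.87 × 17.75 ≈ 122 kt.
122 kt falls in the Category 4 band.

4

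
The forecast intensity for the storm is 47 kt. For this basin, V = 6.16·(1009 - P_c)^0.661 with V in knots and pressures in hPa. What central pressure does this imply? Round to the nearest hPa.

ΔP = (V / 6.16)^(1/0.661) = (47/6.16)^1.513.
47/6.16 = 7.630; 7.630^1.513 ≈ 21.63 hPa.
P_c = 1009 − 21.63 = 987.37 ≈ 987 hPa.

987 hPa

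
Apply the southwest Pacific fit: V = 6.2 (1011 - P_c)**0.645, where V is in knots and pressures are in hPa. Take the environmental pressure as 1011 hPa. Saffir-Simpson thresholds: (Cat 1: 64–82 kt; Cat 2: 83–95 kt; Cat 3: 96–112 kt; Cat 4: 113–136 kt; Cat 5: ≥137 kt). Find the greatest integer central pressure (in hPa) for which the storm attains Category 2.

Category 2 begins at V = 83 kt.
Required ΔP = (83/6.2)^(1/0.645) = 13.387^1.550 ≈ 55.82 hPa.
P_c ≤ 1011 − 55.82 = 955.18, so the highest integer P_c is 955 hPa.

955 hPa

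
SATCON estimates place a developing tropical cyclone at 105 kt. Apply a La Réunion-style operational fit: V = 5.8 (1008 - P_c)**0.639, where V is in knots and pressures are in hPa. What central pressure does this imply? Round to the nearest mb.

915 mb

ΔP = (V / 5.8)^(1/0.639) = (105/5.8)^1.565.
105/5.8 = 18.103; 18.103^1.565 ≈ 92.97 mb.
P_c = 1008 − 92.97 = 915.03 ≈ 915 mb.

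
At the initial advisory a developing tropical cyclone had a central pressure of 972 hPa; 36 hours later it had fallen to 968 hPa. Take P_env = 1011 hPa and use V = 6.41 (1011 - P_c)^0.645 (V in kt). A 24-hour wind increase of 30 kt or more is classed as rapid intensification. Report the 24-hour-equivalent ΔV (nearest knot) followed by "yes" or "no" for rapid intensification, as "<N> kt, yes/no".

V₁: ΔP = 39, V ≈ 6.41 × 39^0.645 ≈ 68.09 kt.
V₂: ΔP = 43, V ≈ 6.41 × 43^0.645 ≈ 72.52 kt.
ΔV over 36 h = 4.43 kt → 24 h equivalent = 4.43 × 24/36 ≈ 2.95 kt.
3 kt < 30 kt ⇒ not rapid intensification.

3 kt, no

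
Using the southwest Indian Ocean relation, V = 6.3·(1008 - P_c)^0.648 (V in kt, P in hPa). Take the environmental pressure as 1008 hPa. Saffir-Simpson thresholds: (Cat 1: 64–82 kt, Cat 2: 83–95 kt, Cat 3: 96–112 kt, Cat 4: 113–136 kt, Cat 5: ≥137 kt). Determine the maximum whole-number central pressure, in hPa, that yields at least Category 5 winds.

892 hPa

Category 5 begins at V = 137 kt.
Required ΔP = (137/6.3)^(1/0.648) = 21.746^1.543 ≈ 115.84 hPa.
P_c ≤ 1008 − 115.84 = 892.16, so the highest integer P_c is 892 hPa.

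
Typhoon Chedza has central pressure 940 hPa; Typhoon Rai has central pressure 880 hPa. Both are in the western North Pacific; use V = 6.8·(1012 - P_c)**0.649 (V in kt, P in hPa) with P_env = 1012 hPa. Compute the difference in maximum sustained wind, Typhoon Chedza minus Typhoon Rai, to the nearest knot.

Typhoon Chedza: ΔP = 72; V ≈ 6.8 × 72^0.649 ≈ 109.12 kt.
Typhoon Rai: ΔP = 132; V ≈ 6.8 × 132^0.649 ≈ 161.72 kt.
Difference ≈ 109.12 − 161.72 = -52.60 → -53 kt.

-53 kt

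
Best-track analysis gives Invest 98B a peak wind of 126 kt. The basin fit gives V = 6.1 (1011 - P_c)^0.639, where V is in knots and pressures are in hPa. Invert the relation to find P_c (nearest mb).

ΔP = (V / 6.1)^(1/0.639) = (126/6.1)^1.565.
126/6.1 = 20.656; 20.656^1.565 ≈ 114.28 mb.
P_c = 1011 − 114.28 = 896.72 ≈ 897 mb.

897 mb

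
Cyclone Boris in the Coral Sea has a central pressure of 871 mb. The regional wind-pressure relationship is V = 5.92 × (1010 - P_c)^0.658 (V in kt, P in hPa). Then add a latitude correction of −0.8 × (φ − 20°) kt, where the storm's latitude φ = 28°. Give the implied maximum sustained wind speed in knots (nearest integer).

ΔP = 1010 − 871 = 139 mb.
139^0.658 ≈ 25.710.
V ≈ 5.92 × 25.710 ≈ 152.2 kt.
Latitude correction: −0.8 × (28 − 20) = -6.4 kt.
Corrected V ≈ 145.8 kt → 146 kt.

146 kt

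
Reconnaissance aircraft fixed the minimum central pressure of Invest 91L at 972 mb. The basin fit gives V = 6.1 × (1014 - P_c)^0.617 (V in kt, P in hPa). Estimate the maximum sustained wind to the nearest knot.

61 kt

ΔP = 1014 − 972 = 42 mb.
42^0.617 ≈ 10.036.
V ≈ 6.1 × 10.036 ≈ 61.2 kt.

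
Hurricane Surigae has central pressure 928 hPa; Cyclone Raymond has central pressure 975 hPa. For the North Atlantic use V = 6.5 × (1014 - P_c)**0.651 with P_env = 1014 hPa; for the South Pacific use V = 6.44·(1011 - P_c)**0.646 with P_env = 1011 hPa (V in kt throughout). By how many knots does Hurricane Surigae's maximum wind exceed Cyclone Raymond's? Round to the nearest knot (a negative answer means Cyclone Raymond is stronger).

53 kt

Hurricane Surigae: ΔP = 86; V ≈ 6.5 × 86^0.651 ≈ 118.11 kt.
Cyclone Raymond: ΔP = 36; V ≈ 6.44 × 36^0.646 ≈ 65.20 kt.
Difference ≈ 118.11 − 65.20 = 52.91 → 53 kt.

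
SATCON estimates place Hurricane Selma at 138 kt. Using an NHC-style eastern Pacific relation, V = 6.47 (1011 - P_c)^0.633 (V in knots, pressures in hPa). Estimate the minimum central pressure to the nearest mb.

885 mb

ΔP = (V / 6.47)^(1/0.633) = (138/6.47)^1.580.
138/6.47 = 21.329; 21.329^1.580 ≈ 125.74 mb.
P_c = 1011 − 125.74 = 885.26 ≈ 885 mb.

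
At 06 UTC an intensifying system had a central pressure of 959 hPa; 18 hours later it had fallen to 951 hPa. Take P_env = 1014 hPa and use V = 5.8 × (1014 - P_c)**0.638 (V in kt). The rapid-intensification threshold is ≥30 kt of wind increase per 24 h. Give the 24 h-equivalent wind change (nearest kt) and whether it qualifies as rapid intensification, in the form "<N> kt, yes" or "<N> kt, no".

9 kt, no

V₁: ΔP = 55, V ≈ 5.8 × 55^0.638 ≈ 74.78 kt.
V₂: ΔP = 63, V ≈ 5.8 × 63^0.638 ≈ 81.55 kt.
ΔV over 18 h = 6.77 kt → 24 h equivalent = 6.77 × 24/18 ≈ 9.03 kt.
9 kt < 30 kt ⇒ not rapid intensification.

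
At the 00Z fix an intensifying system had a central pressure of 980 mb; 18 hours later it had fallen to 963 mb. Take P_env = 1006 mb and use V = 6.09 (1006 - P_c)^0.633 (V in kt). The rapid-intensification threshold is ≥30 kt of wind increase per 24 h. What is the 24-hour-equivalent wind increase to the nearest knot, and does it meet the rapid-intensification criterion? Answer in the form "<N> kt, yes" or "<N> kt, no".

24 kt, no

V₁: ΔP = 26, V ≈ 6.09 × 26^0.633 ≈ 47.90 kt.
V₂: ΔP = 43, V ≈ 6.09 × 43^0.633 ≈ 65.86 kt.
ΔV over 18 h = 17.96 kt → 24 h equivalent = 17.96 × 24/18 ≈ 23.95 kt.
24 kt < 30 kt ⇒ not rapid intensification.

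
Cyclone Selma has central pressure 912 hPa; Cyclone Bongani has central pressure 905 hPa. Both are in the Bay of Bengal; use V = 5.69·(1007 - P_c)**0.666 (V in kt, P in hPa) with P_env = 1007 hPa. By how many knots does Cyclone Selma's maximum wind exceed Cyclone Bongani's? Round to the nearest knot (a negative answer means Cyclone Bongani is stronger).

Cyclone Selma: ΔP = 95; V ≈ 5.69 × 95^0.666 ≈ 118.11 kt.
Cyclone Bongani: ΔP = 102; V ≈ 5.69 × 102^0.666 ≈ 123.83 kt.
Difference ≈ 118.11 − 123.83 = -5.72 → -6 kt.

-6 kt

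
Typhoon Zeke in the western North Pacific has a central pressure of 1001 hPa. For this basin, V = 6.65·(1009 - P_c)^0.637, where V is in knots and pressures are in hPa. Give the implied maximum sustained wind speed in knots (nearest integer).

25 kt

ΔP = 1009 − 1001 = 8 hPa.
8^0.637 ≈ 3.761.
V ≈ 6.65 × 3.761 ≈ 25.0 kt.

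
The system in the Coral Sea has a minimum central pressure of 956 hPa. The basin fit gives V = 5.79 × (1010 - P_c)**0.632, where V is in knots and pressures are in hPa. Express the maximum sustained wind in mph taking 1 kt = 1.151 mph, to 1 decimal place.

82.9 mph

ΔP = 1010 − 956 = 54 hPa.
V ≈ 5.79 × 54^0.632 = 5.79 × 12.442 ≈ 72.036 kt.
72.036 × 1.151 ≈ 82.91 mph → 82.9 mph.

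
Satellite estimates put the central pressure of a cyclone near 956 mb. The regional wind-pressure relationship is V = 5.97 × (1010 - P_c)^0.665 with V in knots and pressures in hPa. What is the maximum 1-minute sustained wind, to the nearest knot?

85 kt

ΔP = 1010 − 956 = 54 mb.
54^0.665 ≈ 14.192.
V ≈ 5.97 × 14.192 ≈ 84.7 kt.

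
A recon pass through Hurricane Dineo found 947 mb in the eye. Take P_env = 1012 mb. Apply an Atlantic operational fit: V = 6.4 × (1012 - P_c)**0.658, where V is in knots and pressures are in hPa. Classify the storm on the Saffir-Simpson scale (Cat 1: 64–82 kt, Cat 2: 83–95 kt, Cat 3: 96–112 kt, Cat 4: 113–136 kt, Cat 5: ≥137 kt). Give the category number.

ΔP = 1012 − 947 = 65 mb.
V ≈ 6.4 × 65^0.658 = 6.4 × 15.59 ≈ 100 kt.
100 kt falls in the Category 3 band.

3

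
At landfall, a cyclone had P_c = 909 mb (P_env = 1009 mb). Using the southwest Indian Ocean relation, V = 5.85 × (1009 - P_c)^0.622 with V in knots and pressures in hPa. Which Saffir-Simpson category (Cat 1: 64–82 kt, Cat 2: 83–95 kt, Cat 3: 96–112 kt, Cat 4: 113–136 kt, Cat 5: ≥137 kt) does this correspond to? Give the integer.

ΔP = 1009 − 909 = 100 mb.
V ≈ 5.85 × 100^0.622 = 5.85 × 17.54 ≈ 103 kt.
103 kt falls in the Category 3 band.

3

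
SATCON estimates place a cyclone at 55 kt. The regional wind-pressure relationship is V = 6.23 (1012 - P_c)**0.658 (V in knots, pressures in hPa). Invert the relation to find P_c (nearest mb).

985 mb

ΔP = (V / 6.23)^(1/0.658) = (55/6.23)^1.520.
55/6.23 = 8.828; 8.828^1.520 ≈ 27.38 mb.
P_c = 1012 − 27.38 = 984.62 ≈ 985 mb.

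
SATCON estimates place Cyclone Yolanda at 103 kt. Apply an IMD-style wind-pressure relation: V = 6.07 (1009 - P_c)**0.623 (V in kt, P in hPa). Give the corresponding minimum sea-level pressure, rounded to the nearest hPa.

ΔP = (V / 6.07)^(1/0.623) = (103/6.07)^1.605.
103/6.07 = 16.969; 16.969^1.605 ≈ 94.14 hPa.
P_c = 1009 − 94.14 = 914.86 ≈ 915 hPa.

915 hPa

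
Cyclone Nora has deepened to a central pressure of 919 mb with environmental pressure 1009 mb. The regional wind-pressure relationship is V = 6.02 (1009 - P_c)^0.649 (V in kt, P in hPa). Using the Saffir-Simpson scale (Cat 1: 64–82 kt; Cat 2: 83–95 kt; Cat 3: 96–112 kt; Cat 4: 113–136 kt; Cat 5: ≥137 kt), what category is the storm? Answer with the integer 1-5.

ΔP = 1009 − 919 = 90 mb.
V ≈ 6.02 × 90^0.649 = 6.02 × 18.55 ≈ 112 kt.
112 kt falls in the Category 3 band.

3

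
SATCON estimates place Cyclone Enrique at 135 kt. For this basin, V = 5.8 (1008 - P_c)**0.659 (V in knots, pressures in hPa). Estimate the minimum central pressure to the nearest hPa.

889 hPa

ΔP = (V / 5.8)^(1/0.659) = (135/5.8)^1.517.
135/5.8 = 23.276; 23.276^1.517 ≈ 118.63 hPa.
P_c = 1008 − 118.63 = 889.37 ≈ 889 hPa.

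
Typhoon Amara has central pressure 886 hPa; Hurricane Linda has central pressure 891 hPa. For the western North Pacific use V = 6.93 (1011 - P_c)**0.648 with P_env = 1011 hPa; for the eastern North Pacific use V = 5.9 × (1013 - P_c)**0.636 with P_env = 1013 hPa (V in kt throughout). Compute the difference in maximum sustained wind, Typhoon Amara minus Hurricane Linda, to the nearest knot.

Typhoon Amara: ΔP = 125; V ≈ 6.93 × 125^0.648 ≈ 158.32 kt.
Hurricane Linda: ΔP = 122; V ≈ 5.9 × 122^0.636 ≈ 125.25 kt.
Difference ≈ 158.32 − 125.25 = 33.07 → 33 kt.

33 kt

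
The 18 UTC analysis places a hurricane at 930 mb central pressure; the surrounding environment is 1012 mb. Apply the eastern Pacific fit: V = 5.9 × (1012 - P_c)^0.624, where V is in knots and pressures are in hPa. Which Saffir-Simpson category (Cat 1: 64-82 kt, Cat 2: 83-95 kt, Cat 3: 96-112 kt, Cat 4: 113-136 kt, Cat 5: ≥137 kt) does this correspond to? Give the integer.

2

ΔP = 1012 − 930 = 82 mb.
V ≈ 5.9 × 82^0.624 = 5.9 × 15.64 ≈ 92 kt.
92 kt falls in the Category 2 band.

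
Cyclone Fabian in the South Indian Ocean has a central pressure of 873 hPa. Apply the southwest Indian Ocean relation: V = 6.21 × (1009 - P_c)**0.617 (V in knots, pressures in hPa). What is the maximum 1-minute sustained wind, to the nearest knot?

129 kt

ΔP = 1009 − 873 = 136 hPa.
136^0.617 ≈ 20.720.
V ≈ 6.21 × 20.720 ≈ 128.7 kt.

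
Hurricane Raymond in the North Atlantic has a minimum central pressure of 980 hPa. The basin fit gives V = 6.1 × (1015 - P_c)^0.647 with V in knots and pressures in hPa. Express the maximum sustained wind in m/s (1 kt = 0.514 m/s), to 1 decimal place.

31.3 m/s

ΔP = 1015 − 980 = 35 hPa.
V ≈ 6.1 × 35^0.647 = 6.1 × 9.977 ≈ 60.861 kt.
60.861 × 0.514 ≈ 31.28 m/s → 31.3 m/s.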